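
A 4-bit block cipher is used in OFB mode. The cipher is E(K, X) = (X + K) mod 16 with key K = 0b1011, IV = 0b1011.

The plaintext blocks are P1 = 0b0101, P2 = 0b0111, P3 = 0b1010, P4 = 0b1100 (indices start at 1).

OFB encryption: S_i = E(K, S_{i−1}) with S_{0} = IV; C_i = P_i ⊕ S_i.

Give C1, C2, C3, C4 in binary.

C1 = 0b0011, C2 = 0b0110, C3 = 0b0110, C4 = 0b1011

C1: S = E(K, 0b1011) = 0b0110; 0b0101 ⊕ 0b0110 = 0b0011.
C2: S = E(K, 0b0110) = 0b0001; 0b0111 ⊕ 0b0001 = 0b0110.
C3: S = E(K, 0b0001) = 0b1100; 0b1010 ⊕ 0b1100 = 0b0110.
C4: S = E(K, 0b1100) = 0b0111; 0b1100 ⊕ 0b0111 = 0b1011.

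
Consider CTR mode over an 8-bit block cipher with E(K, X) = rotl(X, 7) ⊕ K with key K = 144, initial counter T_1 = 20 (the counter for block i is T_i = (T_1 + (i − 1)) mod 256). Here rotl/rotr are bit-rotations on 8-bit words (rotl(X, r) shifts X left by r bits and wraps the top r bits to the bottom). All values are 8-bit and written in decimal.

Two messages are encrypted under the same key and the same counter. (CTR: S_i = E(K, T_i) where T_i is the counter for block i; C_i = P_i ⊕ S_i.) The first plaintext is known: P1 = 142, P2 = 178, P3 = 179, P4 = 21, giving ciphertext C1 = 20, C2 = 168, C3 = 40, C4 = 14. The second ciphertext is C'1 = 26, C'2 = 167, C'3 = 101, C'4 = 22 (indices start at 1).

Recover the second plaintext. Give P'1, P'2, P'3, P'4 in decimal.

P'1 = 128, P'2 = 189, P'3 = 254, P'4 = 13

In CTR with a reused counter, both messages share the same keystream S_i, so C_i ⊕ C'_i = P_i ⊕ P'_i and thus P'_i = P_i ⊕ C_i ⊕ C'_i.
P'1: 142 ⊕ 20 ⊕ 26 = 128.
P'2: 178 ⊕ 168 ⊕ 167 = 189.
P'3: 179 ⊕ 40 ⊕ 101 = 254.
P'4: 21 ⊕ 14 ⊕ 22 = 13.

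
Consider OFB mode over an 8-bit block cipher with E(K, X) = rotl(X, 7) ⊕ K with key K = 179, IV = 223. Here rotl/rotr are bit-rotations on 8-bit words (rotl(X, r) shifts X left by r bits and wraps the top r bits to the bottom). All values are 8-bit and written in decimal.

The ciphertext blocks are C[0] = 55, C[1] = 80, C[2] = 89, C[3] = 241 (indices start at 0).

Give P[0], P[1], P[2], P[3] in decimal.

OFB decryption: S_i = E(K, S_{i−1}) with S_{−1} = IV; P_i = C_i ⊕ S_i.
P[0]: S = E(K, 223) = 92; 55 ⊕ 92 = 107.
P[1]: S = E(K, 92) = 157; 80 ⊕ 157 = 205.
P[2]: S = E(K, 157) = 125; 89 ⊕ 125 = 36.
P[3]: S = E(K, 125) = 13; 241 ⊕ 13 = 252.

P[0] = 107, P[1] = 205, P[2] = 36, P[3] = 252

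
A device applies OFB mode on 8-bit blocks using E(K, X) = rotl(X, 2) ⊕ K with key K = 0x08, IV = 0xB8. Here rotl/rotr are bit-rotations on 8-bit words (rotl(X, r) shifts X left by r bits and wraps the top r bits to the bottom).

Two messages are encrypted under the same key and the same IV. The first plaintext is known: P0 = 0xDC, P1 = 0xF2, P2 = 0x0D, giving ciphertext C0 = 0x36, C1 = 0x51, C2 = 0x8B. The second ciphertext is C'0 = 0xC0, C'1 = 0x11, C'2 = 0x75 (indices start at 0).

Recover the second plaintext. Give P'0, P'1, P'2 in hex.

P'0 = 0x2A, P'1 = 0xB2, P'2 = 0xF3

In OFB with a reused IV, both messages share the same keystream S_i, so C_i ⊕ C'_i = P_i ⊕ P'_i and thus P'_i = P_i ⊕ C_i ⊕ C'_i.
P'0: 0xDC ⊕ 0x36 ⊕ 0xC0 = 0x2A.
P'1: 0xF2 ⊕ 0x51 ⊕ 0x11 = 0xB2.
P'2: 0x0D ⊕ 0x8B ⊕ 0x75 = 0xF3.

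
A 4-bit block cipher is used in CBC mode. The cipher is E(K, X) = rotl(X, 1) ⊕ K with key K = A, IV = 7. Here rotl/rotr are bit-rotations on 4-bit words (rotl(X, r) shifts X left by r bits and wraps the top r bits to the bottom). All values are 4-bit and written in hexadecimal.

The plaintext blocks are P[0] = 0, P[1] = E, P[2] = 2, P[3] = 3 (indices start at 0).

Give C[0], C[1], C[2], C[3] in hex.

CBC encryption: C_i = E(K, P_i ⊕ C_{i−1}), with C_{−1} = IV.
C[0]: P[0] ⊕ 7 = 7; E(K, 7) = 4.
C[1]: P[1] ⊕ 4 = A; E(K, A) = F.
C[2]: P[2] ⊕ F = D; E(K, D) = 1.
C[3]: P[3] ⊕ 1 = 2; E(K, 2) = E.

C[0] = 4, C[1] = F, C[2] = 1, C[3] = E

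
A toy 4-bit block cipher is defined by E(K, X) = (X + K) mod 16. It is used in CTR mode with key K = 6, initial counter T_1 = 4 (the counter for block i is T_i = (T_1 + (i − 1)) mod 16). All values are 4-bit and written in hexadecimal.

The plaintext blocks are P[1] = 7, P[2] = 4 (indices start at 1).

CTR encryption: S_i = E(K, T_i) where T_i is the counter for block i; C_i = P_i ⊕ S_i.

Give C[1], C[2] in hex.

C[1] = D, C[2] = F

C[1]: T = 4, S = E(K, T) = A; 7 ⊕ A = D.
C[2]: T = 5, S = E(K, T) = B; 4 ⊕ B = F.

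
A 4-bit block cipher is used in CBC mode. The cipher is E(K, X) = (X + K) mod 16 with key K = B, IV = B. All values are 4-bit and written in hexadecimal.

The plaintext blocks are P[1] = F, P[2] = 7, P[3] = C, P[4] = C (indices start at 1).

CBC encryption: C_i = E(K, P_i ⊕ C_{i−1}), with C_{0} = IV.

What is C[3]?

C[1]: P[1] ⊕ B = 4; E(K, 4) = F.
C[2]: P[2] ⊕ F = 8; E(K, 8) = 3.
C[3]: P[3] ⊕ 3 = F; E(K, F) = A.

C[3] = A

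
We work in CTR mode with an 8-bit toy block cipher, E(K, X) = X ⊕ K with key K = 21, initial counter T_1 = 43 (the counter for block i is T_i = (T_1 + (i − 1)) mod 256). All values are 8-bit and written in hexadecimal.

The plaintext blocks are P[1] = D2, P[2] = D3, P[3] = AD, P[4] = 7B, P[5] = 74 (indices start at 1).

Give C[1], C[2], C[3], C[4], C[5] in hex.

CTR encryption: S_i = E(K, T_i) where T_i is the counter for block i; C_i = P_i ⊕ S_i.
C[1]: T = 43, S = E(K, T) = 62; D2 ⊕ 62 = B0.
C[2]: T = 44, S = E(K, T) = 65; D3 ⊕ 65 = B6.
C[3]: T = 45, S = E(K, T) = 64; AD ⊕ 64 = C9.
C[4]: T = 46, S = E(K, T) = 67; 7B ⊕ 67 = 1C.
C[5]: T = 47, S = E(K, T) = 66; 74 ⊕ 66 = 12.

C[1] = B0, C[2] = B6, C[3] = C9, C[4] = 1C, C[5] = 12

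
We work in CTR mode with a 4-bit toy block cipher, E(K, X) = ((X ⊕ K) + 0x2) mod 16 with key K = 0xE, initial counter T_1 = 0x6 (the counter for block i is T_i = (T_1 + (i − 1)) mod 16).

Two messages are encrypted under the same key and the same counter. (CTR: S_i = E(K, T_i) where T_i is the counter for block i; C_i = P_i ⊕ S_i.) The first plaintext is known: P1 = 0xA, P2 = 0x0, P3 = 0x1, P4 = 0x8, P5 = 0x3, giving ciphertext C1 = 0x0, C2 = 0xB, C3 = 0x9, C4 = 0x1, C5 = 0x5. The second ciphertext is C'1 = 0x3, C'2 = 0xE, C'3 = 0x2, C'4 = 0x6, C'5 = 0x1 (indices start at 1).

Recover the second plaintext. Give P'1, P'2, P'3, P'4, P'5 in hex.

P'1 = 0x9, P'2 = 0x5, P'3 = 0xA, P'4 = 0xF, P'5 = 0x7

In CTR with a reused counter, both messages share the same keystream S_i, so C_i ⊕ C'_i = P_i ⊕ P'_i and thus P'_i = P_i ⊕ C_i ⊕ C'_i.
P'1: 0xA ⊕ 0x0 ⊕ 0x3 = 0x9.
P'2: 0x0 ⊕ 0xB ⊕ 0xE = 0x5.
P'3: 0x1 ⊕ 0x9 ⊕ 0x2 = 0xA.
P'4: 0x8 ⊕ 0x1 ⊕ 0x6 = 0xF.
P'5: 0x3 ⊕ 0x5 ⊕ 0x1 = 0x7.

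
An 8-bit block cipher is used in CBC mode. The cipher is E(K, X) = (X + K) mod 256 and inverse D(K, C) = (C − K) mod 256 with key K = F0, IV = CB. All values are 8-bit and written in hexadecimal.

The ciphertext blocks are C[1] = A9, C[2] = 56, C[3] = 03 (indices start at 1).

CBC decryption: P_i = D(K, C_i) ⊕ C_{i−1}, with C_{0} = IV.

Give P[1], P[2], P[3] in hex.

P[1]: D(K, A9) = B9; B9 ⊕ CB = 72.
P[2]: D(K, 56) = 66; 66 ⊕ A9 = CF.
P[3]: D(K, 03) = 13; 13 ⊕ 56 = 45.

P[1] = 72, P[2] = CF, P[3] = 45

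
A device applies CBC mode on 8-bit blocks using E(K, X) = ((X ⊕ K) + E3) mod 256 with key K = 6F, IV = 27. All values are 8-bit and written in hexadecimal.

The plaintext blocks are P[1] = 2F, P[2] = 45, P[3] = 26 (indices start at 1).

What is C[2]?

C[2] = 43

CBC encryption: C_i = E(K, P_i ⊕ C_{i−1}), with C_{0} = IV.
C[1]: P[1] ⊕ 27 = 08; E(K, 08) = 4A.
C[2]: P[2] ⊕ 4A = 0F; E(K, 0F) = 43.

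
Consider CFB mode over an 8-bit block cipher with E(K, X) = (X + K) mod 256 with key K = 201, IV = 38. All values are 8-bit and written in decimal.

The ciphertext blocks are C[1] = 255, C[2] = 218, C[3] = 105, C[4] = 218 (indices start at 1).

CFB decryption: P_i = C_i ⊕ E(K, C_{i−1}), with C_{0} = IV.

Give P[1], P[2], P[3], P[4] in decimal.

P[1] = 16, P[2] = 18, P[3] = 202, P[4] = 232

P[1]: E(K, 38) = 239; 255 ⊕ 239 = 16.
P[2]: E(K, 255) = 200; 218 ⊕ 200 = 18.
P[3]: E(K, 218) = 163; 105 ⊕ 163 = 202.
P[4]: E(K, 105) = 50; 218 ⊕ 50 = 232.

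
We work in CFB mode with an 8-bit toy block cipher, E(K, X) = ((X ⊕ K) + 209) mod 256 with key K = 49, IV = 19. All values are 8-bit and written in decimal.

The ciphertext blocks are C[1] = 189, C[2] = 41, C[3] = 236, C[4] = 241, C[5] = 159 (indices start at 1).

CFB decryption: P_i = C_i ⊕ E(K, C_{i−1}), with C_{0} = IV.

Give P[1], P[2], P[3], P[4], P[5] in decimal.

P[1]: E(K, 19) = 243; 189 ⊕ 243 = 78.
P[2]: E(K, 189) = 93; 41 ⊕ 93 = 116.
P[3]: E(K, 41) = 233; 236 ⊕ 233 = 5.
P[4]: E(K, 236) = 174; 241 ⊕ 174 = 95.
P[5]: E(K, 241) = 145; 159 ⊕ 145 = 14.

P[1] = 78, P[2] = 116, P[3] = 5, P[4] = 95, P[5] = 14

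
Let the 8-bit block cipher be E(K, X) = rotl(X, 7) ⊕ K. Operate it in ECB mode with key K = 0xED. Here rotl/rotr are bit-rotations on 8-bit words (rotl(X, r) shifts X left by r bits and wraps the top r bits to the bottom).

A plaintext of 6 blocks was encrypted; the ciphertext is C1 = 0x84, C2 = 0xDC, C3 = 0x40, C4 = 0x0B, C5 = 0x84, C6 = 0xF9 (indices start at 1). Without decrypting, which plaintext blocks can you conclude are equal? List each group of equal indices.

ECB encrypts each block independently with the same key, so equal ciphertext blocks imply equal plaintext blocks.
C1 = C5 = 0x84, so P1 = P5.

P1 = P5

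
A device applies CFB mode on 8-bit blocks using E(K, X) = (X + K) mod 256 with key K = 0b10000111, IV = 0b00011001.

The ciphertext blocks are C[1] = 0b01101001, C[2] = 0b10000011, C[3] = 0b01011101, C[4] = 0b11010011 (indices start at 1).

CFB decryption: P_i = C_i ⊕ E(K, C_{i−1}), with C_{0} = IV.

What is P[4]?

P[4] = 0b00110111

P[4]: E(K, 0b01011101) = 0b11100100; 0b11010011 ⊕ 0b11100100 = 0b00110111.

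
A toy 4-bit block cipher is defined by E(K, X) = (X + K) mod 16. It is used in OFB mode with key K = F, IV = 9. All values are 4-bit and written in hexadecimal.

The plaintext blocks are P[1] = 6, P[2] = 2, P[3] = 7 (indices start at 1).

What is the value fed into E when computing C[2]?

8

OFB encryption: S_i = E(K, S_{i−1}) with S_{0} = IV; C_i = P_i ⊕ S_i.
C[1]: S = E(K, 9) = 8; 6 ⊕ 8 = E.
C[2]: S = E(K, 8) = 7; 2 ⊕ 7 = 5.
So the input to E for block [2] is 8.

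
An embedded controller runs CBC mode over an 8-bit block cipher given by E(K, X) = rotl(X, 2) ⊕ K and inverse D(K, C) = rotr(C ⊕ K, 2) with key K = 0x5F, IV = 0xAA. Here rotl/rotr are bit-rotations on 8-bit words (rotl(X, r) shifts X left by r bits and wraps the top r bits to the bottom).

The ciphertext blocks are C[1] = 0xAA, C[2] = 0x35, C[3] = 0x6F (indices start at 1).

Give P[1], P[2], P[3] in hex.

P[1] = 0xD7, P[2] = 0x30, P[3] = 0x39

CBC decryption: P_i = D(K, C_i) ⊕ C_{i−1}, with C_{0} = IV.
P[1]: D(K, 0xAA) = 0x7D; 0x7D ⊕ 0xAA = 0xD7.
P[2]: D(K, 0x35) = 0x9A; 0x9A ⊕ 0xAA = 0x30.
P[3]: D(K, 0x6F) = 0x0C; 0x0C ⊕ 0x35 = 0x39.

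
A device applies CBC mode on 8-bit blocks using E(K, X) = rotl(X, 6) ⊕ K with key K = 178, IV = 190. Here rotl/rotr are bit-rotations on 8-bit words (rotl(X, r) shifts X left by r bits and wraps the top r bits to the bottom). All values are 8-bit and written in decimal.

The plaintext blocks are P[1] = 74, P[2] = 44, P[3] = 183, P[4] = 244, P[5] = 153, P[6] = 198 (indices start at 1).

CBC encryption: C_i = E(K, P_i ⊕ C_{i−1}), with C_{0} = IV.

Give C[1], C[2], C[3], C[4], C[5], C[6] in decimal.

C[1] = 143, C[2] = 90, C[3] = 201, C[4] = 253, C[5] = 171, C[6] = 233

C[1]: P[1] ⊕ 190 = 244; E(K, 244) = 143.
C[2]: P[2] ⊕ 143 = 163; E(K, 163) = 90.
C[3]: P[3] ⊕ 90 = 237; E(K, 237) = 201.
C[4]: P[4] ⊕ 201 = 61; E(K, 61) = 253.
C[5]: P[5] ⊕ 253 = 100; E(K, 100) = 171.
C[6]: P[6] ⊕ 171 = 109; E(K, 109) = 233.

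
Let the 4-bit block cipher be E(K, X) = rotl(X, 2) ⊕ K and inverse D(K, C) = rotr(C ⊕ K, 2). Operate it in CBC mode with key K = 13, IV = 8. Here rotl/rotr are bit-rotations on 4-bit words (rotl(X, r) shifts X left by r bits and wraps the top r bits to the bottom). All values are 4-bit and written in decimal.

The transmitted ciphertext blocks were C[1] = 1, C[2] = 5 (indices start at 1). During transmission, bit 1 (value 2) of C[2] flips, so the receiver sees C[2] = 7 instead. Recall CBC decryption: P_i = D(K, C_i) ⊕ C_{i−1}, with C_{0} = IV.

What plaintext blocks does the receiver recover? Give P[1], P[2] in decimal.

P[1] = 11, P[2] = 11

Only C[2] changed, to 7. In CBC, a change in C_i garbles P_i and flips the same bit in P_{i+1}. Decrypting the received ciphertext:
P[1]: D(K, 1) = 3; 3 ⊕ 8 = 11.
P[2]: D(K, 7) = 10; 10 ⊕ 1 = 11.
Blocks that differ from the original plaintext: P[2].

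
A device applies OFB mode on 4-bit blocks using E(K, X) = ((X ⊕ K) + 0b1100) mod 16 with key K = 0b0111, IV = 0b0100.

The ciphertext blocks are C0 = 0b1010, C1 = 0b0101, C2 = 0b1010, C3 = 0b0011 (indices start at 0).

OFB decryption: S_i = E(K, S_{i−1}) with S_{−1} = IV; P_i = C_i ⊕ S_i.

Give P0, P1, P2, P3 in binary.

P0: S = E(K, 0b0100) = 0b1111; 0b1010 ⊕ 0b1111 = 0b0101.
P1: S = E(K, 0b1111) = 0b0100; 0b0101 ⊕ 0b0100 = 0b0001.
P2: S = E(K, 0b0100) = 0b1111; 0b1010 ⊕ 0b1111 = 0b0101.
P3: S = E(K, 0b1111) = 0b0100; 0b0011 ⊕ 0b0100 = 0b0111.

P0 = 0b0101, P1 = 0b0001, P2 = 0b0101, P3 = 0b0111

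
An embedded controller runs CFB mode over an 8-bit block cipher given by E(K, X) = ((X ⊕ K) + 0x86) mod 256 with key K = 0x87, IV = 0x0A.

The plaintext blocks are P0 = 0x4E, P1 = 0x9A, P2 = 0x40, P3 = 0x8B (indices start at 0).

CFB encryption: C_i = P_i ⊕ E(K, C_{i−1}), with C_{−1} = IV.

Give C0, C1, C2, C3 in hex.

C0: E(K, 0x0A) = 0x13; 0x4E ⊕ 0x13 = 0x5D.
C1: E(K, 0x5D) = 0x60; 0x9A ⊕ 0x60 = 0xFA.
C2: E(K, 0xFA) = 0x03; 0x40 ⊕ 0x03 = 0x43.
C3: E(K, 0x43) = 0x4A; 0x8B ⊕ 0x4A = 0xC1.

C0 = 0x5D, C1 = 0xFA, C2 = 0x43, C3 = 0xC1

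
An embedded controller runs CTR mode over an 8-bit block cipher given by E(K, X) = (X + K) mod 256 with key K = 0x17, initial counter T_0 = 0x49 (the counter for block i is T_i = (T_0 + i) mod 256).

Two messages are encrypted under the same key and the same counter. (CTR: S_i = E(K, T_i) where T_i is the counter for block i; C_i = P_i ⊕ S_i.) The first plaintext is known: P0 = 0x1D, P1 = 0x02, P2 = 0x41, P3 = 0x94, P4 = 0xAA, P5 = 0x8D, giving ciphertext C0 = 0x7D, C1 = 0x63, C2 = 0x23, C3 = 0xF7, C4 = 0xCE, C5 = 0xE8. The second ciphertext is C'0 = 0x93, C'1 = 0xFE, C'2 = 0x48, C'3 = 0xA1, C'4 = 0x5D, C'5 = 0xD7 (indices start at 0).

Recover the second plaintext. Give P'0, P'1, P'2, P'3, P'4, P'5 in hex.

P'0 = 0xF3, P'1 = 0x9F, P'2 = 0x2A, P'3 = 0xC2, P'4 = 0x39, P'5 = 0xB2

In CTR with a reused counter, both messages share the same keystream S_i, so C_i ⊕ C'_i = P_i ⊕ P'_i and thus P'_i = P_i ⊕ C_i ⊕ C'_i.
P'0: 0x1D ⊕ 0x7D ⊕ 0x93 = 0xF3.
P'1: 0x02 ⊕ 0x63 ⊕ 0xFE = 0x9F.
P'2: 0x41 ⊕ 0x23 ⊕ 0x48 = 0x2A.
P'3: 0x94 ⊕ 0xF7 ⊕ 0xA1 = 0xC2.
P'4: 0xAA ⊕ 0xCE ⊕ 0x5D = 0x39.
P'5: 0x8D ⊕ 0xE8 ⊕ 0xD7 = 0xB2.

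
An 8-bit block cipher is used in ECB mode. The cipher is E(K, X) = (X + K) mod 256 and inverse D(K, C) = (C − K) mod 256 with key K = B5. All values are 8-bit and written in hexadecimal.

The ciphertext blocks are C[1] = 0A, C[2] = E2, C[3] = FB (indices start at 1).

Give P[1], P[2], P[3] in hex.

P[1] = 55, P[2] = 2D, P[3] = 46

ECB decryption: P_i = D(K, C_i).
P[1]: D(K, 0A) = 55.
P[2]: D(K, E2) = 2D.
P[3]: D(K, FB) = 46.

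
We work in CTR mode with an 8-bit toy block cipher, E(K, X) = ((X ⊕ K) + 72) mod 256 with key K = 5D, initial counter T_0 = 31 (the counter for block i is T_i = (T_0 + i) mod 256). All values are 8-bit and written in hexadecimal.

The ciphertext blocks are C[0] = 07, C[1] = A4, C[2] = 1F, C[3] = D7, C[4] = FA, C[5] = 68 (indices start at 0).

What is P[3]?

CTR decryption: S_i = E(K, T_i) where T_i is the counter for block i; P_i = C_i ⊕ S_i.
P[3]: T = 34, S = E(K, T) = DB; D7 ⊕ DB = 0C.

P[3] = 0C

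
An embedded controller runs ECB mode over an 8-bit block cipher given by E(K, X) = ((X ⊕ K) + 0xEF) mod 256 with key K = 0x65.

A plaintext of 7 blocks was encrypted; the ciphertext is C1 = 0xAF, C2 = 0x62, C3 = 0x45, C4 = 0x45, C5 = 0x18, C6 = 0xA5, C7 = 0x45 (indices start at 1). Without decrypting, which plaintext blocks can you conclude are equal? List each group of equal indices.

ECB encrypts each block independently with the same key, so equal ciphertext blocks imply equal plaintext blocks.
C3 = C4 = C7 = 0x45, so P3 = P4 = P7.

P3 = P4 = P7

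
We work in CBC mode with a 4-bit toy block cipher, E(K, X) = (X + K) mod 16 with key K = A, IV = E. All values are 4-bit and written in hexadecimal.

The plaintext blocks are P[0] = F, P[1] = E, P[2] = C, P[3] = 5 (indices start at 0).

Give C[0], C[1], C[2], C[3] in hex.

CBC encryption: C_i = E(K, P_i ⊕ C_{i−1}), with C_{−1} = IV.
C[0]: P[0] ⊕ E = 1; E(K, 1) = B.
C[1]: P[1] ⊕ B = 5; E(K, 5) = F.
C[2]: P[2] ⊕ F = 3; E(K, 3) = D.
C[3]: P[3] ⊕ D = 8; E(K, 8) = 2.

C[0] = B, C[1] = F, C[2] = D, C[3] = 2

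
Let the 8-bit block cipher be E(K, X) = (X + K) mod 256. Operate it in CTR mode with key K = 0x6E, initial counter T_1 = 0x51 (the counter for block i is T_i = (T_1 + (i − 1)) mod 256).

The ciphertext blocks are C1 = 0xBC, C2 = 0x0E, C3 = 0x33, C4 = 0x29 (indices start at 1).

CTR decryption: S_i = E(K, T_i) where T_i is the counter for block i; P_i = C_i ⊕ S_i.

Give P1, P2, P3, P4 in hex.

P1 = 0x03, P2 = 0xCE, P3 = 0xF2, P4 = 0xEB

P1: T = 0x51, S = E(K, T) = 0xBF; 0xBC ⊕ 0xBF = 0x03.
P2: T = 0x52, S = E(K, T) = 0xC0; 0x0E ⊕ 0xC0 = 0xCE.
P3: T = 0x53, S = E(K, T) = 0xC1; 0x33 ⊕ 0xC1 = 0xF2.
P4: T = 0x54, S = E(K, T) = 0xC2; 0x29 ⊕ 0xC2 = 0xEB.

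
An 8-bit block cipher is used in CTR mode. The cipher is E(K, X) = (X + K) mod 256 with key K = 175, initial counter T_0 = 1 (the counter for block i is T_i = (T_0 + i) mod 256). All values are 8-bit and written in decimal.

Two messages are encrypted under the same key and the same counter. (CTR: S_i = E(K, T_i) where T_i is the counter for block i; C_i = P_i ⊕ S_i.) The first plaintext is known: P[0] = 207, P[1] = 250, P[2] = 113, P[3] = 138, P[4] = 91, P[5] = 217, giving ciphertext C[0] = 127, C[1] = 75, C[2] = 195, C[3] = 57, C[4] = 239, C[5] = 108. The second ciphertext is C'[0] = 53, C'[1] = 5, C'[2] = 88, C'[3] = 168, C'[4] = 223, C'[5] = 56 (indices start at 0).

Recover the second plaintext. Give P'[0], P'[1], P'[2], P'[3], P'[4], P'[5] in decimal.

In CTR with a reused counter, both messages share the same keystream S_i, so C_i ⊕ C'_i = P_i ⊕ P'_i and thus P'_i = P_i ⊕ C_i ⊕ C'_i.
P'[0]: 207 ⊕ 127 ⊕ 53 = 133.
P'[1]: 250 ⊕ 75 ⊕ 5 = 180.
P'[2]: 113 ⊕ 195 ⊕ 88 = 234.
P'[3]: 138 ⊕ 57 ⊕ 168 = 27.
P'[4]: 91 ⊕ 239 ⊕ 223 = 107.
P'[5]: 217 ⊕ 108 ⊕ 56 = 141.

P'[0] = 133, P'[1] = 180, P'[2] = 234, P'[3] = 27, P'[4] = 107, P'[5] = 141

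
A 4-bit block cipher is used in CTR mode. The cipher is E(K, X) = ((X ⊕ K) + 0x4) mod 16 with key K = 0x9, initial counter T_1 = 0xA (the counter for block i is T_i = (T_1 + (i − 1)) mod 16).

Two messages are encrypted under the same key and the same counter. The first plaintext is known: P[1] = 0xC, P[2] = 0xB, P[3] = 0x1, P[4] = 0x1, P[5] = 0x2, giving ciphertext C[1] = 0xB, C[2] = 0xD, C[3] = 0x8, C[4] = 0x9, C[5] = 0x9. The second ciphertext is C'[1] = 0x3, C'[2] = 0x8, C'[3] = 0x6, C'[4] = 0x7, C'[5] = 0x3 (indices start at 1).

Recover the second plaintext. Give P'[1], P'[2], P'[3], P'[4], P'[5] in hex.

In CTR with a reused counter, both messages share the same keystream S_i, so C_i ⊕ C'_i = P_i ⊕ P'_i and thus P'_i = P_i ⊕ C_i ⊕ C'_i.
P'[1]: 0xC ⊕ 0xB ⊕ 0x3 = 0x4.
P'[2]: 0xB ⊕ 0xD ⊕ 0x8 = 0xE.
P'[3]: 0x1 ⊕ 0x8 ⊕ 0x6 = 0xF.
P'[4]: 0x1 ⊕ 0x9 ⊕ 0x7 = 0xF.
P'[5]: 0x2 ⊕ 0x9 ⊕ 0x3 = 0x8.

P'[1] = 0x4, P'[2] = 0xE, P'[3] = 0xF, P'[4] = 0xF, P'[5] = 0x8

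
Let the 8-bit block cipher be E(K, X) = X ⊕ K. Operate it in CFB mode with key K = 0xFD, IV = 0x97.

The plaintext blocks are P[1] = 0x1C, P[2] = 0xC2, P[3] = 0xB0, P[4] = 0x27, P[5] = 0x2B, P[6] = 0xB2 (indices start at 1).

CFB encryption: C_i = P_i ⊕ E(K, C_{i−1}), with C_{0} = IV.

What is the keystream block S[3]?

C[1]: E(K, 0x97) = 0x6A; 0x1C ⊕ 0x6A = 0x76.
C[2]: E(K, 0x76) = 0x8B; 0xC2 ⊕ 0x8B = 0x49.
C[3]: E(K, 0x49) = 0xB4; 0xB0 ⊕ 0xB4 = 0x04.
So S[3] = 0xB4.

0xB4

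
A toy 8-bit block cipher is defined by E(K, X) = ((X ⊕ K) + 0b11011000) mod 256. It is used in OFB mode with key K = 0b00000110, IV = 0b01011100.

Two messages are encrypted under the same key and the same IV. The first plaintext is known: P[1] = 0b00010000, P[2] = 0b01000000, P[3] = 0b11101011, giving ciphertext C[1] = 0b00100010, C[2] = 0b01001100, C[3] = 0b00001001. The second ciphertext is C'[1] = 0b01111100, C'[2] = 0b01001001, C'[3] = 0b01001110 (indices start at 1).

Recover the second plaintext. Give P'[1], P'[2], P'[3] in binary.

In OFB with a reused IV, both messages share the same keystream S_i, so C_i ⊕ C'_i = P_i ⊕ P'_i and thus P'_i = P_i ⊕ C_i ⊕ C'_i.
P'[1]: 0b00010000 ⊕ 0b00100010 ⊕ 0b01111100 = 0b01001110.
P'[2]: 0b01000000 ⊕ 0b01001100 ⊕ 0b01001001 = 0b01000101.
P'[3]: 0b11101011 ⊕ 0b00001001 ⊕ 0b01001110 = 0b10101100.

P'[1] = 0b01001110, P'[2] = 0b01000101, P'[3] = 0b10101100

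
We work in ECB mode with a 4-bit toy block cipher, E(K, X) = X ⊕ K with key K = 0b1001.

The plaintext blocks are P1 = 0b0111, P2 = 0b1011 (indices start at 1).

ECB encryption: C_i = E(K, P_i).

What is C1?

C1: E(K, 0b0111) = 0b1110.

C1 = 0b1110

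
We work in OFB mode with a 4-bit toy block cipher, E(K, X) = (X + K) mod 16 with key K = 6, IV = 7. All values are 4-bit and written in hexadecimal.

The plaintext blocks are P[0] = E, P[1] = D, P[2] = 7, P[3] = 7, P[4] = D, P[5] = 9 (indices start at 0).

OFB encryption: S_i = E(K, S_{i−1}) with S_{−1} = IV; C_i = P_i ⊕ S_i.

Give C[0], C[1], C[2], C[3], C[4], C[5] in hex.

C[0] = 3, C[1] = E, C[2] = E, C[3] = 8, C[4] = 8, C[5] = 2

C[0]: S = E(K, 7) = D; E ⊕ D = 3.
C[1]: S = E(K, D) = 3; D ⊕ 3 = E.
C[2]: S = E(K, 3) = 9; 7 ⊕ 9 = E.
C[3]: S = E(K, 9) = F; 7 ⊕ F = 8.
C[4]: S = E(K, F) = 5; D ⊕ 5 = 8.
C[5]: S = E(K, 5) = B; 9 ⊕ B = 2.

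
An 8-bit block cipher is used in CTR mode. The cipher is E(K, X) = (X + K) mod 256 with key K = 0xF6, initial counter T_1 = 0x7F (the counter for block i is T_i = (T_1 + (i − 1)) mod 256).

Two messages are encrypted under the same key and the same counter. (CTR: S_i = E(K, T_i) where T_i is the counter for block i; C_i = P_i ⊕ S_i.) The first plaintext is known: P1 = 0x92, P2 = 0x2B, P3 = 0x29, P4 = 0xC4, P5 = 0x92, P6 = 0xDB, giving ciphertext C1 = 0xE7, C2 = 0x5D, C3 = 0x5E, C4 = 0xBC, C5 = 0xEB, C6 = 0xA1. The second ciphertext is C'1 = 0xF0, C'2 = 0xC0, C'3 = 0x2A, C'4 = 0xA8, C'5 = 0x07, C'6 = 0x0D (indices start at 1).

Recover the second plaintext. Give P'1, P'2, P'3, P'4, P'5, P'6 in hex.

In CTR with a reused counter, both messages share the same keystream S_i, so C_i ⊕ C'_i = P_i ⊕ P'_i and thus P'_i = P_i ⊕ C_i ⊕ C'_i.
P'1: 0x92 ⊕ 0xE7 ⊕ 0xF0 = 0x85.
P'2: 0x2B ⊕ 0x5D ⊕ 0xC0 = 0xB6.
P'3: 0x29 ⊕ 0x5E ⊕ 0x2A = 0x5D.
P'4: 0xC4 ⊕ 0xBC ⊕ 0xA8 = 0xD0.
P'5: 0x92 ⊕ 0xEB ⊕ 0x07 = 0x7E.
P'6: 0xDB ⊕ 0xA1 ⊕ 0x0D = 0x77.

P'1 = 0x85, P'2 = 0xB6, P'3 = 0x5D, P'4 = 0xD0, P'5 = 0x7E, P'6 = 0x77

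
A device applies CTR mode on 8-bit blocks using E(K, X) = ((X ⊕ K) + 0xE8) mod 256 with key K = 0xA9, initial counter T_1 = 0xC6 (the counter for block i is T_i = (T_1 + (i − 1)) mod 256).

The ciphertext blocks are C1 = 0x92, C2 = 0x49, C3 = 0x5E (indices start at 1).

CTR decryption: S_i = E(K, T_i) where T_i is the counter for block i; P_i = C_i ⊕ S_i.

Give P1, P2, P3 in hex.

P1: T = 0xC6, S = E(K, T) = 0x57; 0x92 ⊕ 0x57 = 0xC5.
P2: T = 0xC7, S = E(K, T) = 0x56; 0x49 ⊕ 0x56 = 0x1F.
P3: T = 0xC8, S = E(K, T) = 0x49; 0x5E ⊕ 0x49 = 0x17.

P1 = 0xC5, P2 = 0x1F, P3 = 0x17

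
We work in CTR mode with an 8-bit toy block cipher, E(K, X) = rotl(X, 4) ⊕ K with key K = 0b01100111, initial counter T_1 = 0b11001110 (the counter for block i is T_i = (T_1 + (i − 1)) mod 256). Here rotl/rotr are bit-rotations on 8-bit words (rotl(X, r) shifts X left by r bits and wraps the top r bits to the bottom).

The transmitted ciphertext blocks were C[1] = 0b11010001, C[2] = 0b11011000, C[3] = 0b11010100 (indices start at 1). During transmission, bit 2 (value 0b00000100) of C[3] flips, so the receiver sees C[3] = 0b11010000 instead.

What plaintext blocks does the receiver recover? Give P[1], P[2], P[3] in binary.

P[1] = 0b01011010, P[2] = 0b01000011, P[3] = 0b10111010

CTR decryption: S_i = E(K, T_i) where T_i is the counter for block i; P_i = C_i ⊕ S_i.
Only C[3] changed, to 0b11010000. In CTR, a change in C_i flips the same bit in P_i only; the keystream is unaffected. Decrypting the received ciphertext:
P[1]: T = 0b11001110, S = E(K, T) = 0b10001011; 0b11010001 ⊕ 0b10001011 = 0b01011010.
P[2]: T = 0b11001111, S = E(K, T) = 0b10011011; 0b11011000 ⊕ 0b10011011 = 0b01000011.
P[3]: T = 0b11010000, S = E(K, T) = 0b01101010; 0b11010000 ⊕ 0b01101010 = 0b10111010.
Blocks that differ from the original plaintext: P[3].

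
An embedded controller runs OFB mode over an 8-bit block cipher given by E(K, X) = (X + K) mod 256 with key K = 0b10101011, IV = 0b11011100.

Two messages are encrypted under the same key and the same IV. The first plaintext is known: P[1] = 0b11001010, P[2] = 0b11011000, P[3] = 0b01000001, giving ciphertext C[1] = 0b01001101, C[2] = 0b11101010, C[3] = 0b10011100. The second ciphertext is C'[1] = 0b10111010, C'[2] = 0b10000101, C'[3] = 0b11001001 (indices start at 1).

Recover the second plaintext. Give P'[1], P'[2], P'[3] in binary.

In OFB with a reused IV, both messages share the same keystream S_i, so C_i ⊕ C'_i = P_i ⊕ P'_i and thus P'_i = P_i ⊕ C_i ⊕ C'_i.
P'[1]: 0b11001010 ⊕ 0b01001101 ⊕ 0b10111010 = 0b00111101.
P'[2]: 0b11011000 ⊕ 0b11101010 ⊕ 0b10000101 = 0b10110111.
P'[3]: 0b01000001 ⊕ 0b10011100 ⊕ 0b11001001 = 0b00010100.

P'[1] = 0b00111101, P'[2] = 0b10110111, P'[3] = 0b00010100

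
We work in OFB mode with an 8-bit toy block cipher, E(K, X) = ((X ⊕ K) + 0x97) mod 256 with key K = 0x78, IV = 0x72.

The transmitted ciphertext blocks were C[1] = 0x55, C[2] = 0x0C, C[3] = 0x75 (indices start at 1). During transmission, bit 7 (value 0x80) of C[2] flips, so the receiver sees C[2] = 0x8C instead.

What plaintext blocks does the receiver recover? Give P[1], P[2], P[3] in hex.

OFB decryption: S_i = E(K, S_{i−1}) with S_{0} = IV; P_i = C_i ⊕ S_i.
Only C[2] changed, to 0x8C. In OFB, a change in C_i flips the same bit in P_i only; the keystream is unaffected. Decrypting the received ciphertext:
P[1]: S = E(K, 0x72) = 0xA1; 0x55 ⊕ 0xA1 = 0xF4.
P[2]: S = E(K, 0xA1) = 0x70; 0x8C ⊕ 0x70 = 0xFC.
P[3]: S = E(K, 0x70) = 0x9F; 0x75 ⊕ 0x9F = 0xEA.
Blocks that differ from the original plaintext: P[2].

P[1] = 0xF4, P[2] = 0xFC, P[3] = 0xEA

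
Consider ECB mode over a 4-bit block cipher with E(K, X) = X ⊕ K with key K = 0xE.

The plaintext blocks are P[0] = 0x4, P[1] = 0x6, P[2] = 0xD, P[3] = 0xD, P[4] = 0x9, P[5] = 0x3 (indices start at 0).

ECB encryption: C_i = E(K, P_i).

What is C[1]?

C[1] = 0x8

C[1]: E(K, 0x6) = 0x8.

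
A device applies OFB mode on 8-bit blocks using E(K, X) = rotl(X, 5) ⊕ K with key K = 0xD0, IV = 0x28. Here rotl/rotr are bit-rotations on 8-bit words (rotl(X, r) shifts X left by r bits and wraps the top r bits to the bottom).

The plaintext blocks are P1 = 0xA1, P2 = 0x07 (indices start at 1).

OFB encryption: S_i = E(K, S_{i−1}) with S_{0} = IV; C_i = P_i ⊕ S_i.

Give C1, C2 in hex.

C1 = 0x74, C2 = 0x6D

C1: S = E(K, 0x28) = 0xD5; 0xA1 ⊕ 0xD5 = 0x74.
C2: S = E(K, 0xD5) = 0x6A; 0x07 ⊕ 0x6A = 0x6D.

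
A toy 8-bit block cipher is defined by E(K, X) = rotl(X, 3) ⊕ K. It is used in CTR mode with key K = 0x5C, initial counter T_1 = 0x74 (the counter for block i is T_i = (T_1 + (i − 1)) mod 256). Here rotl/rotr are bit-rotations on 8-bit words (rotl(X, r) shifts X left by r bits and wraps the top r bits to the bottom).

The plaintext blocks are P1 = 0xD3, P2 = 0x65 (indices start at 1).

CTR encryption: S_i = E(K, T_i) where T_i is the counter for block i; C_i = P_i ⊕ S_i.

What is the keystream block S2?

0xF7

C1: T = 0x74, S = E(K, T) = 0xFF; 0xD3 ⊕ 0xFF = 0x2C.
C2: T = 0x75, S = E(K, T) = 0xF7; 0x65 ⊕ 0xF7 = 0x92.
So S2 = 0xF7.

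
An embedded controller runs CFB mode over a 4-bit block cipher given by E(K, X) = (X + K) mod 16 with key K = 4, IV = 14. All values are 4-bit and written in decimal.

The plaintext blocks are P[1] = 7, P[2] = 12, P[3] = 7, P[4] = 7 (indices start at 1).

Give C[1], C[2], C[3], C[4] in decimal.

CFB encryption: C_i = P_i ⊕ E(K, C_{i−1}), with C_{0} = IV.
C[1]: E(K, 14) = 2; 7 ⊕ 2 = 5.
C[2]: E(K, 5) = 9; 12 ⊕ 9 = 5.
C[3]: E(K, 5) = 9; 7 ⊕ 9 = 14.
C[4]: E(K, 14) = 2; 7 ⊕ 2 = 5.

C[1] = 5, C[2] = 5, C[3] = 14, C[4] = 5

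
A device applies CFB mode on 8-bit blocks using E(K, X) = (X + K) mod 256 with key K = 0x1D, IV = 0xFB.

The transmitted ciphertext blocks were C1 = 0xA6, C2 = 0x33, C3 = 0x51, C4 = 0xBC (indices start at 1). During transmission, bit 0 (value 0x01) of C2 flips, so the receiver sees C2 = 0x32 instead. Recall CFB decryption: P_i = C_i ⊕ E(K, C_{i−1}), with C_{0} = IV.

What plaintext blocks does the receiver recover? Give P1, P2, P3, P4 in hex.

Only C2 changed, to 0x32. In CFB, a change in C_i flips the same bit in P_i and garbles P_{i+1}. Decrypting the received ciphertext:
P1: E(K, 0xFB) = 0x18; 0xA6 ⊕ 0x18 = 0xBE.
P2: E(K, 0xA6) = 0xC3; 0x32 ⊕ 0xC3 = 0xF1.
P3: E(K, 0x32) = 0x4F; 0x51 ⊕ 0x4F = 0x1E.
P4: E(K, 0x51) = 0x6E; 0xBC ⊕ 0x6E = 0xD2.
Blocks that differ from the original plaintext: P2, P3.

P1 = 0xBE, P2 = 0xF1, P3 = 0x1E, P4 = 0xD2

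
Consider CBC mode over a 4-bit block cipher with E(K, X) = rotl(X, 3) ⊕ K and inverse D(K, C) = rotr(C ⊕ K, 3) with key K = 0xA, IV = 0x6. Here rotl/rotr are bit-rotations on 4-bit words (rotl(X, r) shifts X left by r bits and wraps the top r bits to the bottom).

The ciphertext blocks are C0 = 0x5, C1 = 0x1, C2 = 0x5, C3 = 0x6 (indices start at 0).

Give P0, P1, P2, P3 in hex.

P0 = 0x9, P1 = 0x2, P2 = 0xE, P3 = 0xC

CBC decryption: P_i = D(K, C_i) ⊕ C_{i−1}, with C_{−1} = IV.
P0: D(K, 0x5) = 0xF; 0xF ⊕ 0x6 = 0x9.
P1: D(K, 0x1) = 0x7; 0x7 ⊕ 0x5 = 0x2.
P2: D(K, 0x5) = 0xF; 0xF ⊕ 0x1 = 0xE.
P3: D(K, 0x6) = 0x9; 0x9 ⊕ 0x5 = 0xC.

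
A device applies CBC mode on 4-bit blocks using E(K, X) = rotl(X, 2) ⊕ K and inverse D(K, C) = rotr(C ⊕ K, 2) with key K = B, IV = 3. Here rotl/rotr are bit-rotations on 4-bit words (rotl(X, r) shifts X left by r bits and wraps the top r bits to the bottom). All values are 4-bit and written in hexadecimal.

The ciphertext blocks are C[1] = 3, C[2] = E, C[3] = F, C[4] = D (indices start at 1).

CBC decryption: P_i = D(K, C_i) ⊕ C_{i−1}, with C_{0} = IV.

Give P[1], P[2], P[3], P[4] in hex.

P[1]: D(K, 3) = 2; 2 ⊕ 3 = 1.
P[2]: D(K, E) = 5; 5 ⊕ 3 = 6.
P[3]: D(K, F) = 1; 1 ⊕ E = F.
P[4]: D(K, D) = 9; 9 ⊕ F = 6.

P[1] = 1, P[2] = 6, P[3] = F, P[4] = 6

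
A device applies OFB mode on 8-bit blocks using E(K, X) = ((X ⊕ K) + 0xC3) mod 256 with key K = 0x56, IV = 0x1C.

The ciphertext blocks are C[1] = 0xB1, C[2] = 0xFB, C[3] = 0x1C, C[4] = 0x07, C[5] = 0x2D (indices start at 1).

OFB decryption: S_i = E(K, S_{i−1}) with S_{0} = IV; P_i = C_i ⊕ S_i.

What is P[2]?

P[1]: S = E(K, 0x1C) = 0x0D; 0xB1 ⊕ 0x0D = 0xBC.
P[2]: S = E(K, 0x0D) = 0x1E; 0xFB ⊕ 0x1E = 0xE5.

P[2] = 0xE5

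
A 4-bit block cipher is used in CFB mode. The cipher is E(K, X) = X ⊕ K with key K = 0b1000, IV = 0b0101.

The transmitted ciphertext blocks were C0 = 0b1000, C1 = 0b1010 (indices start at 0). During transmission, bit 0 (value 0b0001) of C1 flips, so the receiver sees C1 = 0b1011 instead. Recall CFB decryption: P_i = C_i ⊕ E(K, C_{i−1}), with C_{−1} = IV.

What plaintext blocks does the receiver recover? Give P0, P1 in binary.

Only C1 changed, to 0b1011. In CFB, a change in C_i flips the same bit in P_i and garbles P_{i+1}. Decrypting the received ciphertext:
P0: E(K, 0b0101) = 0b1101; 0b1000 ⊕ 0b1101 = 0b0101.
P1: E(K, 0b1000) = 0b0000; 0b1011 ⊕ 0b0000 = 0b1011.
Blocks that differ from the original plaintext: P1.

P0 = 0b0101, P1 = 0b1011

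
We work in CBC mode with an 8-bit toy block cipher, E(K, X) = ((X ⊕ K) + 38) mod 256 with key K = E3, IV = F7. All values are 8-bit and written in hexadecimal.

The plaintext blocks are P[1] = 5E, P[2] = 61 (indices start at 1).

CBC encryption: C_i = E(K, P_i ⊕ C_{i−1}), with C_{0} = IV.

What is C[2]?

C[1]: P[1] ⊕ F7 = A9; E(K, A9) = 82.
C[2]: P[2] ⊕ 82 = E3; E(K, E3) = 38.

C[2] = 38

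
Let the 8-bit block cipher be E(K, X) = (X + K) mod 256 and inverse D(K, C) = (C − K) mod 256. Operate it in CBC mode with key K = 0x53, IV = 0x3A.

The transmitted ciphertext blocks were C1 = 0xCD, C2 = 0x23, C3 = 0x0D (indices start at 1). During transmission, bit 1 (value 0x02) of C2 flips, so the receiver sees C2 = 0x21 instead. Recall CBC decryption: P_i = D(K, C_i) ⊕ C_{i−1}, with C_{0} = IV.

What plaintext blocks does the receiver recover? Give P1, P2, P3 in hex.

P1 = 0x40, P2 = 0x03, P3 = 0x9B

Only C2 changed, to 0x21. In CBC, a change in C_i garbles P_i and flips the same bit in P_{i+1}. Decrypting the received ciphertext:
P1: D(K, 0xCD) = 0x7A; 0x7A ⊕ 0x3A = 0x40.
P2: D(K, 0x21) = 0xCE; 0xCE ⊕ 0xCD = 0x03.
P3: D(K, 0x0D) = 0xBA; 0xBA ⊕ 0x21 = 0x9B.
Blocks that differ from the original plaintext: P2, P3.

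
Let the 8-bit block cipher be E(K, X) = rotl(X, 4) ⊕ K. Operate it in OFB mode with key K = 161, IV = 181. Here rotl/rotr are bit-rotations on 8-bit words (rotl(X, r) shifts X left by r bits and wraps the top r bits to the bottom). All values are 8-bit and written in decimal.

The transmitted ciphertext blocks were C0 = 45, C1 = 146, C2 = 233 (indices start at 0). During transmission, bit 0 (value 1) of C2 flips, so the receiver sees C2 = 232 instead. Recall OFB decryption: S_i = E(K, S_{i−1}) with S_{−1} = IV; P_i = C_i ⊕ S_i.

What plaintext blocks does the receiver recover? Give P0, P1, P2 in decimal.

P0 = 215, P1 = 156, P2 = 169

Only C2 changed, to 232. In OFB, a change in C_i flips the same bit in P_i only; the keystream is unaffected. Decrypting the received ciphertext:
P0: S = E(K, 181) = 250; 45 ⊕ 250 = 215.
P1: S = E(K, 250) = 14; 146 ⊕ 14 = 156.
P2: S = E(K, 14) = 65; 232 ⊕ 65 = 169.
Blocks that differ from the original plaintext: P2.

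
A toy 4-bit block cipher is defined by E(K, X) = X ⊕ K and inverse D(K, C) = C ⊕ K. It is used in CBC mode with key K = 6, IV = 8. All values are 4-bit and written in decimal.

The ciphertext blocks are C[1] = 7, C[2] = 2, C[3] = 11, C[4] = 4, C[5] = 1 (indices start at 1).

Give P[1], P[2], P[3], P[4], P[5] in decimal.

CBC decryption: P_i = D(K, C_i) ⊕ C_{i−1}, with C_{0} = IV.
P[1]: D(K, 7) = 1; 1 ⊕ 8 = 9.
P[2]: D(K, 2) = 4; 4 ⊕ 7 = 3.
P[3]: D(K, 11) = 13; 13 ⊕ 2 = 15.
P[4]: D(K, 4) = 2; 2 ⊕ 11 = 9.
P[5]: D(K, 1) = 7; 7 ⊕ 4 = 3.

P[1] = 9, P[2] = 3, P[3] = 15, P[4] = 9, P[5] = 3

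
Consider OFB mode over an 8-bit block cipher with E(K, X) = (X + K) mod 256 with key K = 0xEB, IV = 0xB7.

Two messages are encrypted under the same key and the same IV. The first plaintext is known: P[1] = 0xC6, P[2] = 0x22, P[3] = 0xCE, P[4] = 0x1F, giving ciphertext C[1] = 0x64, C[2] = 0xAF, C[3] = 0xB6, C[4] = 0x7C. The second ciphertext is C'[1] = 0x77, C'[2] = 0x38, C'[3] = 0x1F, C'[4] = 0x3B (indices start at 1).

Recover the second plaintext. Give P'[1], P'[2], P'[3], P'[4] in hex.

In OFB with a reused IV, both messages share the same keystream S_i, so C_i ⊕ C'_i = P_i ⊕ P'_i and thus P'_i = P_i ⊕ C_i ⊕ C'_i.
P'[1]: 0xC6 ⊕ 0x64 ⊕ 0x77 = 0xD5.
P'[2]: 0x22 ⊕ 0xAF ⊕ 0x38 = 0xB5.
P'[3]: 0xCE ⊕ 0xB6 ⊕ 0x1F = 0x67.
P'[4]: 0x1F ⊕ 0x7C ⊕ 0x3B = 0x58.

P'[1] = 0xD5, P'[2] = 0xB5, P'[3] = 0x67, P'[4] = 0x58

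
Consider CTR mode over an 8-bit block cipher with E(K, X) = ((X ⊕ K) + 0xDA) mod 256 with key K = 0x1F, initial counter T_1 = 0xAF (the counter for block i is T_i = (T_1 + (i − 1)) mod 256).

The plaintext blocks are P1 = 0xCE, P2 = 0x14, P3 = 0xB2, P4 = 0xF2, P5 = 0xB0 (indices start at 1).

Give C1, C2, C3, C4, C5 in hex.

CTR encryption: S_i = E(K, T_i) where T_i is the counter for block i; C_i = P_i ⊕ S_i.
C1: T = 0xAF, S = E(K, T) = 0x8A; 0xCE ⊕ 0x8A = 0x44.
C2: T = 0xB0, S = E(K, T) = 0x89; 0x14 ⊕ 0x89 = 0x9D.
C3: T = 0xB1, S = E(K, T) = 0x88; 0xB2 ⊕ 0x88 = 0x3A.
C4: T = 0xB2, S = E(K, T) = 0x87; 0xF2 ⊕ 0x87 = 0x75.
C5: T = 0xB3, S = E(K, T) = 0x86; 0xB0 ⊕ 0x86 = 0x36.

C1 = 0x44, C2 = 0x9D, C3 = 0x3A, C4 = 0x75, C5 = 0x36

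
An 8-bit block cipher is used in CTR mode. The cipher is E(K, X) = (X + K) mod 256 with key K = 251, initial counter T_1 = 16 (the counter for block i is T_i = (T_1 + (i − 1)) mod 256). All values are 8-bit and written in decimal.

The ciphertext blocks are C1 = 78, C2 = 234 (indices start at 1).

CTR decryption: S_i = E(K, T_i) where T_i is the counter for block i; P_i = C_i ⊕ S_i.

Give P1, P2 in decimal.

P1 = 69, P2 = 230

P1: T = 16, S = E(K, T) = 11; 78 ⊕ 11 = 69.
P2: T = 17, S = E(K, T) = 12; 234 ⊕ 12 = 230.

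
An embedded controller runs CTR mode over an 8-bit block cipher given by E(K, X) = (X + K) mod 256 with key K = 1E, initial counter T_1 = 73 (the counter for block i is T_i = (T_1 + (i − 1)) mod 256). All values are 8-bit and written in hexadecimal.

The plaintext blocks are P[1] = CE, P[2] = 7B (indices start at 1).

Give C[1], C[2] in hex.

C[1] = 5F, C[2] = E9

CTR encryption: S_i = E(K, T_i) where T_i is the counter for block i; C_i = P_i ⊕ S_i.
C[1]: T = 73, S = E(K, T) = 91; CE ⊕ 91 = 5F.
C[2]: T = 74, S = E(K, T) = 92; 7B ⊕ 92 = E9.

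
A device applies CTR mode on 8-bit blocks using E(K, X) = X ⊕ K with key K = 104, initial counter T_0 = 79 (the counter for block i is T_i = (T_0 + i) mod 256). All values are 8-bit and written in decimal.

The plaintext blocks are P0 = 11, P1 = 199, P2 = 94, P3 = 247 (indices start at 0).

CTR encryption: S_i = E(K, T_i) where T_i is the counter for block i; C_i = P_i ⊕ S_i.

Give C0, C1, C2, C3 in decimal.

C0: T = 79, S = E(K, T) = 39; 11 ⊕ 39 = 44.
C1: T = 80, S = E(K, T) = 56; 199 ⊕ 56 = 255.
C2: T = 81, S = E(K, T) = 57; 94 ⊕ 57 = 103.
C3: T = 82, S = E(K, T) = 58; 247 ⊕ 58 = 205.

C0 = 44, C1 = 255, C2 = 103, C3 = 205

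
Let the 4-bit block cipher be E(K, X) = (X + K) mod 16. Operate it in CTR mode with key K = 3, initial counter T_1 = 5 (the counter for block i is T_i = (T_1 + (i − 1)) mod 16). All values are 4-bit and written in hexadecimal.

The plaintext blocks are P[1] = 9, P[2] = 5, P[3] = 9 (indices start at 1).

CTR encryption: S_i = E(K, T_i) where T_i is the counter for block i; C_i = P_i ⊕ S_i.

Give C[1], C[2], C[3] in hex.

C[1]: T = 5, S = E(K, T) = 8; 9 ⊕ 8 = 1.
C[2]: T = 6, S = E(K, T) = 9; 5 ⊕ 9 = C.
C[3]: T = 7, S = E(K, T) = A; 9 ⊕ A = 3.

C[1] = 1, C[2] = C, C[3] = 3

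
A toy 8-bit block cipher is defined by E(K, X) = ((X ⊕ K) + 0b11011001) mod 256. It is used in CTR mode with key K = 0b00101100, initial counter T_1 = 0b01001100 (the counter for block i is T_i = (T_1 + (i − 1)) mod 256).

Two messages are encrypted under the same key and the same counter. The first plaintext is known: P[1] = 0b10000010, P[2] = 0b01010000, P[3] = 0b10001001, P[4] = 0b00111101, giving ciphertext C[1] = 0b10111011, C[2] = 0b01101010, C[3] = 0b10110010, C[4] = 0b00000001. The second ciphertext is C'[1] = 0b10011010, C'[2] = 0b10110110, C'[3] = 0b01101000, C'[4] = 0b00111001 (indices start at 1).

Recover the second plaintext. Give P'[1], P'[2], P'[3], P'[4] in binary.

P'[1] = 0b10100011, P'[2] = 0b10001100, P'[3] = 0b01010011, P'[4] = 0b00000101

In CTR with a reused counter, both messages share the same keystream S_i, so C_i ⊕ C'_i = P_i ⊕ P'_i and thus P'_i = P_i ⊕ C_i ⊕ C'_i.
P'[1]: 0b10000010 ⊕ 0b10111011 ⊕ 0b10011010 = 0b10100011.
P'[2]: 0b01010000 ⊕ 0b01101010 ⊕ 0b10110110 = 0b10001100.
P'[3]: 0b10001001 ⊕ 0b10110010 ⊕ 0b01101000 = 0b01010011.
P'[4]: 0b00111101 ⊕ 0b00000001 ⊕ 0b00111001 = 0b00000101.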